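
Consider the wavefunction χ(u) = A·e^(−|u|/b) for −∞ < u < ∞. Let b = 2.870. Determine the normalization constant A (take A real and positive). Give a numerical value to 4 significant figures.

A ≈ 0.5903

The normalization condition is ∫|χ|² du = 1 from −∞ to ∞.
Recall ∫₀^∞ u^m e^(−u/β) du = m!·β^(m+1), ∫|χ|² du = A²·(b).
Setting this equal to 1 gives A² = 1/(b).
Substituting b = 2.870 gives A² = 0.34843, so A = 0.59028.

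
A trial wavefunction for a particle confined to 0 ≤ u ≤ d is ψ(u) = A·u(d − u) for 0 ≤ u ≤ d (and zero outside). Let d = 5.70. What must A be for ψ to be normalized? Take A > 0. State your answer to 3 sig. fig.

A ≈ 0.0706

Normalization requires ∫|ψ|² du = 1, integrated from 0 to d.
Expanding the polynomial and integrating term by term, ∫|ψ|² du = A²·(d^5/30).
Setting this equal to 1 gives A² = 1/(d^5/30).
With d = 5.70: A² = 0.004986 and A = 0.07061.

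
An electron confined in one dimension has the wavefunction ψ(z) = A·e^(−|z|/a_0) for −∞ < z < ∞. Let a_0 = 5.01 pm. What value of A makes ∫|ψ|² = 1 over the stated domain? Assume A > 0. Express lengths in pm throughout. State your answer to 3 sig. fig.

A ≈ 0.447 pm^(-1/2)

Require ∫ |ψ|² dz = 1 over the whole domain.
Recall ∫₀^∞ z^m e^(−z/β) dz = m!·β^(m+1), carrying out the integral gives A² · a_0.
Hence A² = 1/[a_0].
Substituting a_0 = 5.01 gives A² = 0.1996, so A = 0.4468.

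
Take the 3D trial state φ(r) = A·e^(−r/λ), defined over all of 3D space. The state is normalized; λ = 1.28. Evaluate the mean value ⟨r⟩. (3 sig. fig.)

⟨r⟩ ≈ 1.92

⟨r⟩ = ∫ r |φ|² 4πr² dr over the full domain.
Using ∫₀^∞ rⁿ e^(−αr) dr = n!/αⁿ⁺¹, the ratio of the moment integral to the normalization integral gives ⟨r⟩ = 3·λ/2.
Putting λ = 1.28 gives 1.920.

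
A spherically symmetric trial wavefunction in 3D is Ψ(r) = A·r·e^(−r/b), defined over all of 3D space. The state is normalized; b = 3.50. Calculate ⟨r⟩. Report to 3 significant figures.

⟨r⟩ ≈ 8.75

By definition ⟨r⟩ = ∫ r |Ψ(r)|² 4πr² dr.
Recall ∫₀^∞ r^m e^(−r/β) dr = m!·β^(m+1), the ratio of the moment integral to the normalization integral gives ⟨r⟩ = 5·b/2.
Putting b = 3.50 gives 8.750.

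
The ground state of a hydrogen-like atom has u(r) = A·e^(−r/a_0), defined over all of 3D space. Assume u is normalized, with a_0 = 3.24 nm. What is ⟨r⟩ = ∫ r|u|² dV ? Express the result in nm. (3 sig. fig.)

The expectation value is the |u|²-weighted average of r: ∫ r|u|² 4πr² dr.
Using ∫₀^∞ rⁿ e^(−αr) dr = n!/αⁿ⁺¹, evaluating both integrals, ⟨r⟩ = 3·a_0/2.
With a_0 = 3.24, ⟨r⟩ = 4.860.

⟨r⟩ ≈ 4.86 nm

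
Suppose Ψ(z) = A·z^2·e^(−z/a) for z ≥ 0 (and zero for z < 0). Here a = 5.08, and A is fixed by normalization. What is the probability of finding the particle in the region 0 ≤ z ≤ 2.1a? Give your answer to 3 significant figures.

|Ψ|² is the probability density, so P = ∫_{0}^{2.1a} |Ψ|² dz.
Since A² = 1/(3·a^5/4), this is the region integral divided by the full normalization integral.
Substituting u = z/a, A² and the length scale cancel in the ratio: P = ∫_{0}^{2.1} u^4·e^(-2·u) du / ∫_{0}^{∞} u^4·e^(-2·u) du.
With ∫ u^4·e^(-2·u) du = -(u^4/2 + u^3 + 3·u^2/2 + 3·u/2 + 3/4)·e^(-2·u) + C, the region integral is ≈ 0.30763 and the full one is 3/4.
This works out to P = 0.4102.

P ≈ 0.410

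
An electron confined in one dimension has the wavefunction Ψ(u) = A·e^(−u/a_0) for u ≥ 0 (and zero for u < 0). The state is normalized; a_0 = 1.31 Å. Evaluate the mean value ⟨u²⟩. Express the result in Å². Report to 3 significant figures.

By definition ⟨u²⟩ = ∫ u^2 |Ψ(u)|² du.
The ratio of the moment integral to the normalization integral gives ⟨u²⟩ = a_0^2/2.
With a_0 = 1.31, ⟨u^2⟩ = 0.8581.

⟨u^2⟩ ≈ 0.858 Å^2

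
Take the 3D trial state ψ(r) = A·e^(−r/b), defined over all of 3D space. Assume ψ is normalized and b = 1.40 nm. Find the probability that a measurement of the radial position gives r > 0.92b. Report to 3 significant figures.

Integrate the radial probability density 4πr²|ψ|² over r > 0.92b.
The full normalization integral is A²·[π·b^3] = 1, fixing A².
Substituting u = r/b, A², 4π and the length scale all cancel in the ratio: P = ∫_{0.92}^{∞} u^2·e^(-2·u) du / ∫_{0}^{∞} u^2·e^(-2·u) du.
Using ∫ u^2·e^(-2·u) du = -(2·u^2 + 2·u + 1)·e^(-2·u)/4, the numerator is 2833·e^(-46/25)/2500 and the denominator is 1/4.
Taking the ratio yields P = 0.7199.

P ≈ 0.720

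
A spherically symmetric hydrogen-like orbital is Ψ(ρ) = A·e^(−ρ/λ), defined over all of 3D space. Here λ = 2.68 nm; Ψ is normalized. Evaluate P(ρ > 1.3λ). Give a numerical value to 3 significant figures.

P ≈ 0.518

Integrate the radial probability density 4πρ²|Ψ|² over ρ > 1.3λ.
The full normalization integral is A²·[π·λ^3] = 1, fixing A².
In terms of u = ρ/λ (A², 4π and the length scale all cancel between numerator and denominator), P = [∫_{1.3}^{∞} u^2·e^(-2·u) du] / [∫_{0}^{∞} u^2·e^(-2·u) du].
Using ∫ u^2·e^(-2·u) du = -(2·u^2 + 2·u + 1)·e^(-2·u)/4, the numerator is 349·e^(-13/5)/200 and the denominator is 1/4.
The region integral divided by the full integral gives P = 0.5184.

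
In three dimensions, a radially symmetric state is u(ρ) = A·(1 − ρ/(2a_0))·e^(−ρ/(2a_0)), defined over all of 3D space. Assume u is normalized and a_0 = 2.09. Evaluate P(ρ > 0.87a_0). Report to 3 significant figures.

P ≈ 0.972

With dV = 4πρ²dρ, the probability is ∫|u|² dV over ρ > 0.87a_0.
The full normalization integral is A²·[8·π·a_0^3] = 1, fixing A².
In terms of t = ρ/a_0 (A², 4π and the length scale all cancel between numerator and denominator), P = [∫_{0.87}^{∞} t^2·(1 - t/2)^2·e^(-t) dt] / [∫_{0}^{∞} t^2·(1 - t/2)^2·e^(-t) dt].
An antiderivative of t^2·(1 - t/2)^2·e^(-t) is -(t^4/4 + t^2 + 2·t + 2)·e^(-t); evaluating from 0.87 to ∞ gives ≈ 1.9440, while the full integral is 2.
This evaluates to P = 0.9720.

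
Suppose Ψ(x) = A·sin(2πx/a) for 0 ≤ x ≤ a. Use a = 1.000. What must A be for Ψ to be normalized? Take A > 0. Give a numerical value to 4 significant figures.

A ≈ 1.414

The normalization condition is ∫|Ψ|² dx = 1 from 0 to a.
With ∫₀^a sin²(nπx/a) dx = a/2, ∫|Ψ|² dx = A²·(a/2).
Hence A² = 1/[a/2].
With a = 1.000: A² = 2.0000 and A = 1.4142.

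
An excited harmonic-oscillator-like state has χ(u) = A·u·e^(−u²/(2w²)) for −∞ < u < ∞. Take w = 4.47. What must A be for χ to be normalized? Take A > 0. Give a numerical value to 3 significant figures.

We need A² ∫|f|² du = 1, taking the integral from −∞ to ∞.
The integral (without the A² prefactor) comes out to √(π)·w^3/2.
So A² = (√(π)·w^3/2)^(−1).
Plugging in w = 4.47 yields A = 0.1124.

A ≈ 0.112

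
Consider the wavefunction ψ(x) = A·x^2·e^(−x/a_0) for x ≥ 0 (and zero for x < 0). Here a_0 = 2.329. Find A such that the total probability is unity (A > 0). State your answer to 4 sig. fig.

A ≈ 0.1395

The normalization condition is ∫|ψ|² dx = 1 from 0 to ∞.
With ∫₀^∞ x^4 e^(−αx) dx = 4!/α^5, with ψ = A·x^2·e^(−x/a_0), the integral evaluates to A²·[3·a_0^5/4].
Setting this equal to 1 gives A² = 1/(3·a_0^5/4).
Plugging in a_0 = 2.329 yields A = 0.13949.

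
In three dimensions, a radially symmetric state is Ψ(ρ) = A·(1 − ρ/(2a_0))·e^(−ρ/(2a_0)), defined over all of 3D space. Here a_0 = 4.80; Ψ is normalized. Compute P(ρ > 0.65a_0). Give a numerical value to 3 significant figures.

With dV = 4πρ²dρ, the probability is ∫|Ψ|² dV over ρ > 0.65a_0.
Normalization gives A² = 1/(8·π·a_0^3).
Substituting u = ρ/a_0, A², 4π and the length scale all cancel in the ratio: P = ∫_{0.65}^{∞} u^2·(1 - u/2)^2·e^(-u) du / ∫_{0}^{∞} u^2·(1 - u/2)^2·e^(-u) du.
With ∫ u^2·(1 - u/2)^2·e^(-u) du = -(u^4/4 + u^2 + 2·u + 2)·e^(-u) + C, the region integral is ≈ 1.9666 and the full one is 2.
Taking the ratio yields P = 0.9833.

P ≈ 0.983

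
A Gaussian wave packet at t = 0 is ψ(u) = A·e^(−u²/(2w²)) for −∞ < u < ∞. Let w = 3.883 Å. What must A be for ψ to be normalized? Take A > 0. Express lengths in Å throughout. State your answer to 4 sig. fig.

We need A² ∫|f|² du = 1, taking the integral from −∞ to ∞.
∫|ψ|² du = A²·(√(π)·w).
Substituting w = 3.883 gives A² = 0.14530, so A = 0.38118.

A ≈ 0.3812 Å^(-1/2)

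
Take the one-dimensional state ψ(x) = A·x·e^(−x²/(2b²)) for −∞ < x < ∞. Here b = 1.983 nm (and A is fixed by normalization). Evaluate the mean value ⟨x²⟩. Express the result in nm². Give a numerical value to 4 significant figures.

By definition ⟨x²⟩ = ∫ x^2 |ψ(x)|² dx.
Using the Gaussian integral ∫_{−∞}^{∞} e^(−αx²) dx = √(π/α), since the A² factors cancel between numerator and denominator, ⟨x²⟩ = 3·b^2/2.
With b = 1.983, ⟨x^2⟩ = 5.8984.

⟨x^2⟩ ≈ 5.898 nm^2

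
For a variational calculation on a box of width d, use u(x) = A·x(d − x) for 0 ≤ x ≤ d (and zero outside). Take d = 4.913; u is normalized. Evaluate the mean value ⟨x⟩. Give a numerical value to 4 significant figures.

⟨x⟩ ≈ 2.457

The expectation value is the |u|²-weighted average of x: ∫ x|u|² dx.
Expanding the polynomial and integrating term by term, since the A² factors cancel between numerator and denominator, ⟨x⟩ = d/2.
With d = 4.913, ⟨x⟩ = 2.4565.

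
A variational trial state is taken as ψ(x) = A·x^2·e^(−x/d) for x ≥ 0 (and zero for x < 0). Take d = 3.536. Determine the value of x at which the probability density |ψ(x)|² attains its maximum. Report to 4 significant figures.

x ≈ 7.072

Set d/dx [|ψ(x)|²] = 0 and solve for x > 0.
This gives x = 2·d.
With d = 3.536, the most probable position is 7.0720.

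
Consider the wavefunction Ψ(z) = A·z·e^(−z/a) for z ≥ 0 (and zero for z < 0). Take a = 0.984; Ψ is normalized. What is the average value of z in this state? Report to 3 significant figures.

⟨z⟩ ≈ 1.48

The expectation value is the |Ψ|²-weighted average of z: ∫ z|Ψ|² dz.
With ∫₀^∞ z^3 e^(−αz) dz = 3!/α^4, the ratio of the moment integral to the normalization integral gives ⟨z⟩ = 3·a/2.
With a = 0.984, ⟨z⟩ = 1.476.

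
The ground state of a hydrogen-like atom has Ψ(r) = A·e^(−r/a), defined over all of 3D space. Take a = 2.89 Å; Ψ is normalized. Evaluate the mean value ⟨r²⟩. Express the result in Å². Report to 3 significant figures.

⟨r^2⟩ ≈ 25.1 Å^2

⟨r²⟩ = ∫ r^2 |Ψ|² 4πr² dr over the full domain.
Evaluating both integrals, ⟨r²⟩ = 3·a^2.
Putting a = 2.89 gives 25.06.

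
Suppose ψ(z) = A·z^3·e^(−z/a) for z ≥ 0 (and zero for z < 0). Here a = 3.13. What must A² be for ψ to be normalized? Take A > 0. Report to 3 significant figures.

Require ∫ |ψ|² dz = 1 over the whole domain.
With ψ = A·z^3·e^(−z/a), the integral evaluates to A²·[45·a^7/8].
With a = 3.13: A² = 0.00006040 and A = 0.007772.

A^2 ≈ 0.0000604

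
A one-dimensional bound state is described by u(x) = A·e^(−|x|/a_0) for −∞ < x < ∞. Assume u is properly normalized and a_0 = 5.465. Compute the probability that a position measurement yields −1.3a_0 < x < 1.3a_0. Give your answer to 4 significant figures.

P ≈ 0.9257

P = ∫_{−1.3a_0}^{1.3a_0} |u(x)|² dx.
The normalization integral ∫|u|²dx over the whole domain equals a_0·A², and A² cancels in the ratio.
By symmetry take twice the x ≥ 0 contribution in numerator and denominator; the 2's cancel. Substituting t = x/a_0, A² and the length scale cancel in the ratio: P = ∫_{0}^{1.3} e^(-2·t) dt / ∫_{0}^{∞} e^(-2·t) dt.
An antiderivative of e^(-2·t) is -e^(-2·t)/2; evaluating from 0 to 1.3 gives 1/2 - e^(-13/5)/2, while the full integral is 1/2.
This works out to P = 0.92573.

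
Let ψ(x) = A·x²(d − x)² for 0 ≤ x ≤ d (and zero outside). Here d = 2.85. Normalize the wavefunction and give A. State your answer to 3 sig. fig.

Normalization requires ∫|ψ|² dx = 1, integrated from 0 to d.
Expanding the polynomial and integrating term by term, with ψ = A·x²(d − x)², the integral evaluates to A²·[d^9/630].
Setting this equal to 1 gives A² = 1/(d^9/630).
Substituting d = 2.85 gives A² = 0.05079, so A = 0.2254.

A ≈ 0.225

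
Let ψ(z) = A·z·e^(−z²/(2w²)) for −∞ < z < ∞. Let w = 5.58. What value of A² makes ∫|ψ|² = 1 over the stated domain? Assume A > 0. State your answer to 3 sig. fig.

Require ∫ |ψ|² dz = 1 over the whole domain.
With ∫_{−∞}^{∞} z^(2m) e^(−αz²) dz = (2m−1)!!·√π / (2^m α^(m+1/2)), with ψ = A·z·e^(−z²/(2w²)), the integral evaluates to A²·[√(π)·w^3/2].
So A² = (√(π)·w^3/2)^(−1).
Substituting w = 5.58 gives A² = 0.006495, so A = 0.08059.

A^2 ≈ 0.00649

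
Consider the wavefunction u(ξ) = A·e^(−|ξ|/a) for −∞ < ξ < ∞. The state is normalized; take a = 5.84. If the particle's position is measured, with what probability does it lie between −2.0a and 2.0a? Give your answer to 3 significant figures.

P ≈ 0.982

|u|² is the probability density, so P = ∫_{−2.0a}^{2.0a} |u|² dξ.
The normalization integral ∫|u|²dξ over the whole domain equals a·A², and A² cancels in the ratio.
By symmetry take twice the ξ ≥ 0 contribution in numerator and denominator; the 2's cancel. Let t = ξ/a; then A² and the length scale cancel, so P = ∫_{0}^{2.0} e^(-2·t) dt ÷ ∫_{0}^{∞} e^(-2·t) dt.
An antiderivative of e^(-2·t) is -e^(-2·t)/2; evaluating from 0 to 2.0 gives 1/2 - e^(-4)/2, while the full integral is 1/2.
Evaluating gives P = 0.9817.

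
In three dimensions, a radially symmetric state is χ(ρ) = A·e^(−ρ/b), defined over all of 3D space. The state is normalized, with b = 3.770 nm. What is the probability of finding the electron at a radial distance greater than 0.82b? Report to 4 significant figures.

P = ∫ |χ|² 4πρ² dρ over ρ > 0.82b.
The full normalization integral is A²·[π·b^3] = 1, fixing A².
Let u = ρ/b; then A², 4π and the length scale all cancel, so P = ∫_{0.82}^{∞} u^2·e^(-2·u) du ÷ ∫_{0}^{∞} u^2·e^(-2·u) du.
With ∫ u^2·e^(-2·u) du = -(2·u^2 + 2·u + 1)·e^(-2·u)/4 + C, the region integral is 4981·e^(-41/25)/5000 and the full one is 1/4.
Taking the ratio yields P = 0.77297.

P ≈ 0.7730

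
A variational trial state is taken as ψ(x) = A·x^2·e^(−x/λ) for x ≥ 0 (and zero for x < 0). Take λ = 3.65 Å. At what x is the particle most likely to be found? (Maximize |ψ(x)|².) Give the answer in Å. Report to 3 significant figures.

x ≈ 7.30 Å

Set d/dx [|ψ(x)|²] = 0 and solve for x > 0.
This gives x = 2·λ.
With λ = 3.65, the most probable position is 7.300 Å.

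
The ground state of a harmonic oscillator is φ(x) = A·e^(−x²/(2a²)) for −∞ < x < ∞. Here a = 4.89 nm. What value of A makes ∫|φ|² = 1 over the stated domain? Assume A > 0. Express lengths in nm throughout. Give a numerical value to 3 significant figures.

A ≈ 0.340 nm^(-1/2)

We need A² ∫|f|² dx = 1, taking the integral from −∞ to ∞.
With ∫_{−∞}^{∞} x^(2m) e^(−αx²) dx = (2m−1)!!·√π / (2^m α^(m+1/2)), with φ = A·e^(−x²/(2a²)), the integral evaluates to A²·[√(π)·a].
Plugging in a = 4.89 yields A = 0.3397.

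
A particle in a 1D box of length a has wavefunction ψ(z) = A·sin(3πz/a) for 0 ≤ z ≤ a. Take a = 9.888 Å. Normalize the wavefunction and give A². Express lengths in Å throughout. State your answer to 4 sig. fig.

A^2 ≈ 0.2023 Å^(-1)

The normalization condition is ∫|ψ|² dz = 1 from 0 to a.
With ∫₀^a sin²(nπz/a) dz = a/2, the integral (without the A² prefactor) comes out to a/2.
Hence A² = 1/[a/2].
With a = 9.888: A² = 0.20227 and A = 0.44974.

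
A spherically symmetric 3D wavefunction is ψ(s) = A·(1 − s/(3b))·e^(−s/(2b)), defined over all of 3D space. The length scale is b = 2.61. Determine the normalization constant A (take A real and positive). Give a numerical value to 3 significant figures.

A ≈ 0.0819

Normalization requires ∫|ψ|² 4πs² ds = 1, integrated from 0 to ∞.
In 3D with spherical symmetry the volume element is 4πs² ds.
Recall ∫₀^∞ s^m e^(−s/β) ds = m!·β^(m+1), with ψ = A·(1 − s/(3b))·e^(−s/(2b)), the integral evaluates to A²·[8·π·b^3/3].
Setting this equal to 1 gives A² = 1/(8·π·b^3/3).
Plugging in b = 2.61 yields A = 0.08194.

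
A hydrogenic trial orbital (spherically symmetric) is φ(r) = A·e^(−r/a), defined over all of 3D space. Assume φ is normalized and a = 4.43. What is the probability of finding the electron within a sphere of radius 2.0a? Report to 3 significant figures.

With dV = 4πr²dr, the probability is ∫|φ|² dV over r ≤ 2.0a.
Normalization gives A² = 1/(π·a^3).
Let u = r/a; then A², 4π and the length scale all cancel, so P = ∫_{0}^{2.0} u^2·e^(-2·u) du ÷ ∫_{0}^{∞} u^2·e^(-2·u) du.
An antiderivative of u^2·e^(-2·u) is -(2·u^2 + 2·u + 1)·e^(-2·u)/4; evaluating from 0 to 2.0 gives 1/4 - 13·e^(-4)/4, while the full integral is 1/4.
Taking the ratio yields P = 0.7619.

P ≈ 0.762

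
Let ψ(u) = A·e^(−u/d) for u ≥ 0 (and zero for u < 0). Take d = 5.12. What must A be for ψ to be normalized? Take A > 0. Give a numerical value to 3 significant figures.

A ≈ 0.625

We need A² ∫|f|² du = 1, taking the integral from 0 to ∞.
Recall ∫₀^∞ u^m e^(−u/β) du = m!·β^(m+1), carrying out the integral gives A² · d/2.
Setting this equal to 1 gives A² = 1/(d/2).
Substituting d = 5.12 gives A² = 0.3906, so A = 0.6250.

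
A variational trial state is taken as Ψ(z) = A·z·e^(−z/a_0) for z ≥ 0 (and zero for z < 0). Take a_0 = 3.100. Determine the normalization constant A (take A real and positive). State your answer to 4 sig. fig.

Normalization requires ∫|Ψ|² dz = 1, integrated from 0 to ∞.
With ∫₀^∞ z^2 e^(−αz) dz = 2!/α^3, the integral (without the A² prefactor) comes out to a_0^3/4.
Hence A² = 1/[a_0^3/4].
Substituting a_0 = 3.100 gives A² = 0.13427, so A = 0.36643.

A ≈ 0.3664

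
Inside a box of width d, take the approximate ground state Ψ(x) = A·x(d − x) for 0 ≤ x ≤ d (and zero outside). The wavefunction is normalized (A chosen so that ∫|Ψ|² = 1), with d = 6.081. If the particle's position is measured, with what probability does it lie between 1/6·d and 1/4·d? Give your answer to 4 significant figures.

P ≈ 0.06802

|Ψ|² is the probability density, so P = ∫_{1/6·d}^{1/4·d} |Ψ|² dx.
With A² fixed by ∫|Ψ|² = 1, i.e. A² = (d^5/30)^(−1), substitute and integrate.
In terms of u = x/d (A² and the length scale cancel between numerator and denominator), P = [∫_{1/6}^{1/4} u^2·(1 - u)^2 du] / [∫_{0}^{1} u^2·(1 - u)^2 du].
Using ∫ u^2·(1 - u)^2 du = u^3·(6·u^2 - 15·u + 10)/30, the numerator is ≈ 0.00226739 and the denominator is 1/30.
This works out to P = 0.068022.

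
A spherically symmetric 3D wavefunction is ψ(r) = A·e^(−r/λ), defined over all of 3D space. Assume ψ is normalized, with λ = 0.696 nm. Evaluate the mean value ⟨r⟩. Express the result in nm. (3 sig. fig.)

⟨r⟩ = ∫ r |ψ|² 4πr² dr over the full domain.
The ratio of the moment integral to the normalization integral gives ⟨r⟩ = 3·λ/2.
Putting λ = 0.696 gives 1.044.

⟨r⟩ ≈ 1.04 nm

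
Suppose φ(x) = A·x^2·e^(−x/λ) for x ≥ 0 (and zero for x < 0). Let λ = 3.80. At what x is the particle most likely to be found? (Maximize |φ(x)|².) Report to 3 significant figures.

x ≈ 7.60

Differentiate |φ(x)|² with respect to x and set to zero.
This gives x = 2·λ.
With λ = 3.80, the most probable position is 7.600.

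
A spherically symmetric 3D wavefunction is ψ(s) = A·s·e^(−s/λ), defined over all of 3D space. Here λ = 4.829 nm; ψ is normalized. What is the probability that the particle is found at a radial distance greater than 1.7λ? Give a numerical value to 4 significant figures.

With dV = 4πs²ds, the probability is ∫|ψ|² dV over s > 1.7λ.
The full normalization integral is A²·[3·π·λ^5] = 1, fixing A².
Substituting u = s/λ, A², 4π and the length scale all cancel in the ratio: P = ∫_{1.7}^{∞} u^4·e^(-2·u) du / ∫_{0}^{∞} u^4·e^(-2·u) du.
An antiderivative of u^4·e^(-2·u) is -(u^4/2 + u^3 + 3·u^2/2 + 3·u/2 + 3/4)·e^(-2·u); evaluating from 1.7 to ∞ gives ≈ 0.558136, while the full integral is 3/4.
The region integral divided by the full integral gives P = 0.74418.

P ≈ 0.7442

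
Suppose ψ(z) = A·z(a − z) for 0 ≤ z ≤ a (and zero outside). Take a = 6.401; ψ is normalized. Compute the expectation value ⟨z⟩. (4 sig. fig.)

⟨z⟩ ≈ 3.201

By definition ⟨z⟩ = ∫ z |ψ(z)|² dz.
Evaluating both integrals, ⟨z⟩ = a/2.
With a = 6.401, ⟨z⟩ = 3.2005.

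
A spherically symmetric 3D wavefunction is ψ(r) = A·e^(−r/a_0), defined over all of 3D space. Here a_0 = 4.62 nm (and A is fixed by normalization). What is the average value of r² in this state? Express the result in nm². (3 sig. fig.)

By definition ⟨r²⟩ = ∫ r^2 |ψ(r)|² 4πr² dr.
Recall ∫₀^∞ r^m e^(−r/β) dr = m!·β^(m+1), since the A² factors cancel between numerator and denominator, ⟨r²⟩ = 3·a_0^2.
Putting a_0 = 4.62 gives 64.03.

⟨r^2⟩ ≈ 64.0 nm^2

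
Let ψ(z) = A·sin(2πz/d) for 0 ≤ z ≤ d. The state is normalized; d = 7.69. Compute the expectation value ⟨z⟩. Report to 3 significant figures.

⟨z⟩ ≈ 3.85

⟨z⟩ = ∫ z |ψ|² dz over the full domain.
Using sin²θ = (1 − cos 2θ)/2, evaluating both integrals, ⟨z⟩ = d/2.
With d = 7.69, ⟨z⟩ = 3.845.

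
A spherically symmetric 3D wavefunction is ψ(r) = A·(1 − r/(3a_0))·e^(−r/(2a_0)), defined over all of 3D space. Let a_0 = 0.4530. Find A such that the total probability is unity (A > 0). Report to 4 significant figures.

The normalization condition is ∫|ψ|² 4πr² dr = 1 from 0 to ∞.
(Spherical symmetry: dV = 4πr² dr.)
∫|ψ|² 4πr² dr = A²·(8·π·a_0^3/3).
Setting this equal to 1 gives A² = 1/(8·π·a_0^3/3).
Plugging in a_0 = 0.4530 yields A = 1.1332.

A ≈ 1.133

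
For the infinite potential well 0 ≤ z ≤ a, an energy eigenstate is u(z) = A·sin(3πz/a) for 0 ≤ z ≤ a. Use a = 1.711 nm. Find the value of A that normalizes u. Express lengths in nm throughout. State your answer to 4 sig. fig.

A ≈ 1.081 nm^(-1/2)

We need A² ∫|f|² dz = 1, taking the integral from 0 to a.
Using sin²θ = (1 − cos 2θ)/2, carrying out the integral gives A² · a/2.
Setting this equal to 1 gives A² = 1/(a/2).
Plugging in a = 1.711 yields A = 1.0812.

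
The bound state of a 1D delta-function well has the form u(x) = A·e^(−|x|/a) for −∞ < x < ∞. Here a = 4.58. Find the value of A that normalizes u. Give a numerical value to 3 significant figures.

We need A² ∫|f|² dx = 1, taking the integral from −∞ to ∞.
With ∫₀^∞ x^0 e^(−αx) dx = 0!/α^1, with u = A·e^(−|x|/a), the integral evaluates to A²·[a].
So A² = (a)^(−1).
Plugging in a = 4.58 yields A = 0.4673.

A ≈ 0.467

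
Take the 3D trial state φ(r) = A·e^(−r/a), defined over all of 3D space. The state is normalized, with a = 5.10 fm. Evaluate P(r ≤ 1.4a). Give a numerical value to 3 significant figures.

P ≈ 0.531

P = ∫ |φ|² 4πr² dr over r ≤ 1.4a.
Normalization gives A² = 1/(π·a^3).
In terms of u = r/a (A², 4π and the length scale all cancel between numerator and denominator), P = [∫_{0}^{1.4} u^2·e^(-2·u) du] / [∫_{0}^{∞} u^2·e^(-2·u) du].
Using ∫ u^2·e^(-2·u) du = -(2·u^2 + 2·u + 1)·e^(-2·u)/4, the numerator is 1/4 - 193·e^(-14/5)/100 and the denominator is 1/4.
This evaluates to P = 0.5305.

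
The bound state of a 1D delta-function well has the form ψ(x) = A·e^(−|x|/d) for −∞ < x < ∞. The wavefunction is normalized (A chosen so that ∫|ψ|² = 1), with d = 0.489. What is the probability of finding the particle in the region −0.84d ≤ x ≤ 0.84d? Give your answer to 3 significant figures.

P ≈ 0.814

P = ∫_{−0.84d}^{0.84d} |ψ(x)|² dx.
With A² fixed by ∫|ψ|² = 1, i.e. A² = (d)^(−1), substitute and integrate.
Both integrals are even about x = 0, so only the x ≥ 0 halves are needed (the factors of 2 cancel). Substituting u = x/d, A² and the length scale cancel in the ratio: P = ∫_{0}^{0.84} e^(-2·u) du / ∫_{0}^{∞} e^(-2·u) du.
With ∫ e^(-2·u) du = -e^(-2·u)/2 + C, the region integral is 1/2 - e^(-42/25)/2 and the full one is 1/2.
Taking the ratio, P = 0.8136.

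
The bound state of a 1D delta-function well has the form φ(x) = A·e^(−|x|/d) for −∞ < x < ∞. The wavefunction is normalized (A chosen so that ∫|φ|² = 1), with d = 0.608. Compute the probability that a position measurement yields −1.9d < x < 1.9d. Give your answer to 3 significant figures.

P = ∫_{−1.9d}^{1.9d} |φ(x)|² dx.
With A² fixed by ∫|φ|² = 1, i.e. A² = (d)^(−1), substitute and integrate.
By symmetry take twice the x ≥ 0 contribution in numerator and denominator; the 2's cancel. Let u = x/d; then A² and the length scale cancel, so P = ∫_{0}^{1.9} e^(-2·u) du ÷ ∫_{0}^{∞} e^(-2·u) du.
With ∫ e^(-2·u) du = -e^(-2·u)/2 + C, the region integral is 1/2 - e^(-19/5)/2 and the full one is 1/2.
Evaluating gives P = 0.9776.

P ≈ 0.978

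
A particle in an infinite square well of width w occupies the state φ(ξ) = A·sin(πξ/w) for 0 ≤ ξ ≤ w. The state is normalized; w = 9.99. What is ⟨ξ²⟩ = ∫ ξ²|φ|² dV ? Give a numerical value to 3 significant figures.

By definition ⟨ξ²⟩ = ∫ ξ^2 |φ(ξ)|² dξ.
Using sin²θ = (1 − cos 2θ)/2, the ratio of the moment integral to the normalization integral gives ⟨ξ²⟩ = -w^2/(2·π^2) + w^2/3.
With w = 9.99, ⟨ξ^2⟩ = 28.21.

⟨ξ^2⟩ ≈ 28.2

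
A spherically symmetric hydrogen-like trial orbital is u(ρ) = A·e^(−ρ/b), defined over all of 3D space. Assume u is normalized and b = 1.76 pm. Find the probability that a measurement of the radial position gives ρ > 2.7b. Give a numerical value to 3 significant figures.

Integrate the radial probability density 4πρ²|u|² over ρ > 2.7b.
A² is fixed by ∫₀^∞ 4πρ²|u|² dρ = 1, i.e. A² = (π·b^3)^(−1).
In terms of t = ρ/b (A², 4π and the length scale all cancel between numerator and denominator), P = [∫_{2.7}^{∞} t^2·e^(-2·t) dt] / [∫_{0}^{∞} t^2·e^(-2·t) dt].
An antiderivative of t^2·e^(-2·t) is -(2·t^2 + 2·t + 1)·e^(-2·t)/4; evaluating from 2.7 to ∞ gives 1049·e^(-27/5)/200, while the full integral is 1/4.
The region integral divided by the full integral gives P = 0.09476.

P ≈ 0.0948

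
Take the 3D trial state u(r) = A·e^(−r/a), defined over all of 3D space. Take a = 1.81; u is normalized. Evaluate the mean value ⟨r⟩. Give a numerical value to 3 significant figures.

⟨r⟩ = ∫ r |u|² 4πr² dr over the full domain.
Since the A² factors cancel between numerator and denominator, ⟨r⟩ = 3·a/2.
Putting a = 1.81 gives 2.715.

⟨r⟩ ≈ 2.72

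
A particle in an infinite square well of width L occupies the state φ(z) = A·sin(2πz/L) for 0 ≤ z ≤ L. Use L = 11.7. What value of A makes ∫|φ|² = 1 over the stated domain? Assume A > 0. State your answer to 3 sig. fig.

Normalization requires ∫|φ|² dz = 1, integrated from 0 to L.
The integral (without the A² prefactor) comes out to L/2.
So A² = (L/2)^(−1).
Plugging in L = 11.7 yields A = 0.4134.

A ≈ 0.413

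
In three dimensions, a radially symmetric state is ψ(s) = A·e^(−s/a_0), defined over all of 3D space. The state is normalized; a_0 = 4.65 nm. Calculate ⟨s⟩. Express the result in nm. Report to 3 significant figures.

By definition ⟨s⟩ = ∫ s |ψ(s)|² 4πs² ds.
Using ∫₀^∞ sⁿ e^(−αs) ds = n!/αⁿ⁺¹, since the A² factors cancel between numerator and denominator, ⟨s⟩ = 3·a_0/2.
With a_0 = 4.65, ⟨s⟩ = 6.975.

⟨s⟩ ≈ 6.98 nm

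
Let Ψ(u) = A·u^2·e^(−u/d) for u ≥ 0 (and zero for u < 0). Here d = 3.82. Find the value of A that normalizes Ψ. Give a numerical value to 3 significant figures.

Normalization requires ∫|Ψ|² du = 1, integrated from 0 to ∞.
With ∫₀^∞ u^4 e^(−αu) du = 4!/α^5, with Ψ = A·u^2·e^(−u/d), the integral evaluates to A²·[3·d^5/4].
Plugging in d = 3.82 yields A = 0.04049.

A ≈ 0.0405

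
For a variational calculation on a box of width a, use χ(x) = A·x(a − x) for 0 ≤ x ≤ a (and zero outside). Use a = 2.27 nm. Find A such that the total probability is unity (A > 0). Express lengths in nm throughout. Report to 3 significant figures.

A ≈ 0.705 nm^(-5/2)

Require ∫ |χ|² dx = 1 over the whole domain.
Expanding the polynomial and integrating term by term, the integral (without the A² prefactor) comes out to a^5/30.
Hence A² = 1/[a^5/30].
With a = 2.27: A² = 0.4977 and A = 0.7055.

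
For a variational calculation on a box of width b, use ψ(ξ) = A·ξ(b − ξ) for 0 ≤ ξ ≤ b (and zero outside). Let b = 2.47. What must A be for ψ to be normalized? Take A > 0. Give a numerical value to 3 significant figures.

A ≈ 0.571

The normalization condition is ∫|ψ|² dξ = 1 from 0 to b.
Carrying out the integral gives A² · b^5/30.
So A² = (b^5/30)^(−1).
Plugging in b = 2.47 yields A = 0.5712.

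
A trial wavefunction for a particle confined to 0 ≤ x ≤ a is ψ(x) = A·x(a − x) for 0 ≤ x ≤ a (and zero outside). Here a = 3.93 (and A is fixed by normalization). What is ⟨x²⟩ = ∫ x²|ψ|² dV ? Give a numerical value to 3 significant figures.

By definition ⟨x²⟩ = ∫ x^2 |ψ(x)|² dx.
Expanding the polynomial and integrating term by term, evaluating both integrals, ⟨x²⟩ = 2·a^2/7.
With a = 3.93, ⟨x^2⟩ = 4.413.

⟨x^2⟩ ≈ 4.41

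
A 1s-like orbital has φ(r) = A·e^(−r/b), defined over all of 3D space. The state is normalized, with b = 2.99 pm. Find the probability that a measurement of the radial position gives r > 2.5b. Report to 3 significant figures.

Integrate the radial probability density 4πr²|φ|² over r > 2.5b.
Normalization gives A² = 1/(π·b^3).
Let u = r/b; then A², 4π and the length scale all cancel, so P = ∫_{2.5}^{∞} u^2·e^(-2·u) du ÷ ∫_{0}^{∞} u^2·e^(-2·u) du.
An antiderivative of u^2·e^(-2·u) is -(2·u^2 + 2·u + 1)·e^(-2·u)/4; evaluating from 2.5 to ∞ gives 37·e^(-5)/8, while the full integral is 1/4.
Taking the ratio yields P = 0.1247.

P ≈ 0.125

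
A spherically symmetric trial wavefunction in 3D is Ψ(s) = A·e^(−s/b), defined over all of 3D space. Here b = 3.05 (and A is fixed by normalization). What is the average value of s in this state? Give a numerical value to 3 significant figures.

By definition ⟨s⟩ = ∫ s |Ψ(s)|² 4πs² ds.
With ∫₀^∞ s^3 e^(−αs) ds = 3!/α^4, since the A² factors cancel between numerator and denominator, ⟨s⟩ = 3·b/2.
With b = 3.05, ⟨s⟩ = 4.575.

⟨s⟩ ≈ 4.58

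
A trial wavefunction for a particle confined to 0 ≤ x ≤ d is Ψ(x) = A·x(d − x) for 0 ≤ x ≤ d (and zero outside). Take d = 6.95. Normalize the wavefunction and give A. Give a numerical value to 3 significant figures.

Normalization requires ∫|Ψ|² dx = 1, integrated from 0 to d.
∫|Ψ|² dx = A²·(d^5/30).
Hence A² = 1/[d^5/30].
Substituting d = 6.95 gives A² = 0.001850, so A = 0.04301.

A ≈ 0.0430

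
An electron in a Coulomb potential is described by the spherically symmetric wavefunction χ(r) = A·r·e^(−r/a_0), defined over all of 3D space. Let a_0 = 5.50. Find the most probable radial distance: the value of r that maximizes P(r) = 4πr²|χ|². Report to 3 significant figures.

Differentiate P(r) = 4πr²|χ|² with respect to r and set to zero.
This gives r = 2·a_0.
With a_0 = 5.50, the most probable radial distance is 11.00.

r ≈ 11.0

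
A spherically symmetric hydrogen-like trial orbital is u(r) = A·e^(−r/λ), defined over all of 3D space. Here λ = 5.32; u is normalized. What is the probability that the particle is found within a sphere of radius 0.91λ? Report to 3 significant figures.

Integrate the radial probability density 4πr²|u|² over r ≤ 0.91λ.
Normalization gives A² = 1/(π·λ^3).
In terms of t = r/λ (A², 4π and the length scale all cancel between numerator and denominator), P = [∫_{0}^{0.91} t^2·e^(-2·t) dt] / [∫_{0}^{∞} t^2·e^(-2·t) dt].
With ∫ t^2·e^(-2·t) dt = -(2·t^2 + 2·t + 1)·e^(-2·t)/4 + C, the region integral is ≈ 0.068685 and the full one is 1/4.
The region integral divided by the full integral gives P = 0.2747.

P ≈ 0.275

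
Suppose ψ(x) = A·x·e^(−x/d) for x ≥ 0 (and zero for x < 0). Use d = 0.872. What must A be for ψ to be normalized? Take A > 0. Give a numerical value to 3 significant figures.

A ≈ 2.46

Require ∫ |ψ|² dx = 1 over the whole domain.
Recall ∫₀^∞ x^m e^(−x/β) dx = m!·β^(m+1), with ψ = A·x·e^(−x/d), the integral evaluates to A²·[d^3/4].
Hence A² = 1/[d^3/4].
Substituting d = 0.872 gives A² = 6.033, so A = 2.456.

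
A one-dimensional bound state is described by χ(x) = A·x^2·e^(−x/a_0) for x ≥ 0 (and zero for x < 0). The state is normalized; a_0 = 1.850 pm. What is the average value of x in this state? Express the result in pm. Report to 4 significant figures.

⟨x⟩ ≈ 4.625 pm

By definition ⟨x⟩ = ∫ x |χ(x)|² dx.
Recall ∫₀^∞ x^m e^(−x/β) dx = m!·β^(m+1), the ratio of the moment integral to the normalization integral gives ⟨x⟩ = 5·a_0/2.
With a_0 = 1.850, ⟨x⟩ = 4.6250.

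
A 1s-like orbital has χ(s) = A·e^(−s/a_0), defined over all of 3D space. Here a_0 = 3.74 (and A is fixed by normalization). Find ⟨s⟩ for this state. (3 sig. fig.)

⟨s⟩ ≈ 5.61

⟨s⟩ = ∫ s |χ|² 4πs² ds over the full domain.
Evaluating both integrals, ⟨s⟩ = 3·a_0/2.
Putting a_0 = 3.74 gives 5.610.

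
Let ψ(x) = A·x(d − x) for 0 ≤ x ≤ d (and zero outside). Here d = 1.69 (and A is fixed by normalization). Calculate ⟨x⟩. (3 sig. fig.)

⟨x⟩ ≈ 0.845

⟨x⟩ = ∫ x |ψ|² dx over the full domain.
Expanding the polynomial and integrating term by term, the ratio of the moment integral to the normalization integral gives ⟨x⟩ = d/2.
Putting d = 1.69 gives 0.8450.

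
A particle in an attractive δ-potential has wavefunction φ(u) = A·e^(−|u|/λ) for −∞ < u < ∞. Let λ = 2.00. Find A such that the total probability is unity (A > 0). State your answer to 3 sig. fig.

A ≈ 0.707

Require ∫ |φ|² du = 1 over the whole domain.
The integral (without the A² prefactor) comes out to λ.
So A² = (λ)^(−1).
Substituting λ = 2.00 gives A² = 0.5000, so A = 0.7071.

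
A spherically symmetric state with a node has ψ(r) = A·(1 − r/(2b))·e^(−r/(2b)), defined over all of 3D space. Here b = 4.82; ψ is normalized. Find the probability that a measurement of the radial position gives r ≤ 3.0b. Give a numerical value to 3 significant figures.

P ≈ 0.0727

P = ∫ |ψ|² 4πr² dr over r ≤ 3.0b.
Normalization gives A² = 1/(8·π·b^3).
Substituting u = r/b, A², 4π and the length scale all cancel in the ratio: P = ∫_{0}^{3.0} u^2·(1 - u/2)^2·e^(-u) du / ∫_{0}^{∞} u^2·(1 - u/2)^2·e^(-u) du.
An antiderivative of u^2·(1 - u/2)^2·e^(-u) is -(u^4/4 + u^2 + 2·u + 2)·e^(-u); evaluating from 0 to 3.0 gives 2 - 149·e^(-3)/4, while the full integral is 2.
This evaluates to P = 0.07272.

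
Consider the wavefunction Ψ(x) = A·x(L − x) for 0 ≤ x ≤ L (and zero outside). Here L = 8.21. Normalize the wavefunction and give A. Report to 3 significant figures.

A ≈ 0.0284

The normalization condition is ∫|Ψ|² dx = 1 from 0 to L.
Expanding the polynomial and integrating term by term, carrying out the integral gives A² · L^5/30.
So A² = (L^5/30)^(−1).
With L = 8.21: A² = 0.0008043 and A = 0.02836.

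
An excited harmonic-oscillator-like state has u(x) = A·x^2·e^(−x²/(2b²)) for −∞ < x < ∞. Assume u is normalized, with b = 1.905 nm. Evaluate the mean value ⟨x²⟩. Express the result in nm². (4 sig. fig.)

⟨x^2⟩ ≈ 9.073 nm^2

The expectation value is the |u|²-weighted average of x^2: ∫ x^2|u|² dx.
The ratio of the moment integral to the normalization integral gives ⟨x²⟩ = 5·b^2/2.
With b = 1.905, ⟨x^2⟩ = 9.0726.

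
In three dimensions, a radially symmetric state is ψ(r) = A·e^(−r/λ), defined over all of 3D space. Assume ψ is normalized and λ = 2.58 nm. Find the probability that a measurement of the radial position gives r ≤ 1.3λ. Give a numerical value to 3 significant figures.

P ≈ 0.482

Integrate the radial probability density 4πr²|ψ|² over r ≤ 1.3λ.
A² is fixed by ∫₀^∞ 4πr²|ψ|² dr = 1, i.e. A² = (π·λ^3)^(−1).
Let u = r/λ; then A², 4π and the length scale all cancel, so P = ∫_{0}^{1.3} u^2·e^(-2·u) du ÷ ∫_{0}^{∞} u^2·e^(-2·u) du.
With ∫ u^2·e^(-2·u) du = -(2·u^2 + 2·u + 1)·e^(-2·u)/4 + C, the region integral is 1/4 - 349·e^(-13/5)/200 and the full one is 1/4.
Taking the ratio yields P = 0.4816.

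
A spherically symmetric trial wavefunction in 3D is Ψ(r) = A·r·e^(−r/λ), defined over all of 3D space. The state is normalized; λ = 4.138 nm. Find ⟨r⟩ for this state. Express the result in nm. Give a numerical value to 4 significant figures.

The expectation value is the |Ψ|²-weighted average of r: ∫ r|Ψ|² 4πr² dr.
Recall ∫₀^∞ r^m e^(−r/β) dr = m!·β^(m+1), evaluating both integrals, ⟨r⟩ = 5·λ/2.
With λ = 4.138, ⟨r⟩ = 10.345.

⟨r⟩ ≈ 10.35 nm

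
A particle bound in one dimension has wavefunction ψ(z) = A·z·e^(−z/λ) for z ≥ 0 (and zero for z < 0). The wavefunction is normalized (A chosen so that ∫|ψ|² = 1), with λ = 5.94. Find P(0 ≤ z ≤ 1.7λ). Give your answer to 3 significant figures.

P ≈ 0.660

The probability is P = ∫ |ψ|² dz over [0, 1.7λ].
The normalization integral ∫|ψ|²dz over the whole domain equals λ^3/4·A², and A² cancels in the ratio.
Let u = z/λ; then A² and the length scale cancel, so P = ∫_{0}^{1.7} u^2·e^(-2·u) du ÷ ∫_{0}^{∞} u^2·e^(-2·u) du.
An antiderivative of u^2·e^(-2·u) is -(2·u^2 + 2·u + 1)·e^(-2·u)/4; evaluating from 0 to 1.7 gives 1/4 - 509·e^(-17/5)/200, while the full integral is 1/4.
This works out to P = 0.6603.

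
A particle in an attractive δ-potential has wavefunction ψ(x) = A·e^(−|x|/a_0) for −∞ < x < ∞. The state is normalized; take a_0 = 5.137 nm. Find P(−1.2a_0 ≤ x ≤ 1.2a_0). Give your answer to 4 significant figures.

P ≈ 0.9093

|ψ|² is the probability density, so P = ∫_{−1.2a_0}^{1.2a_0} |ψ|² dx.
Since A² = 1/(a_0), this is the region integral divided by the full normalization integral.
By symmetry take twice the x ≥ 0 contribution in numerator and denominator; the 2's cancel. Substituting u = x/a_0, A² and the length scale cancel in the ratio: P = ∫_{0}^{1.2} e^(-2·u) du / ∫_{0}^{∞} e^(-2·u) du.
Using ∫ e^(-2·u) du = -e^(-2·u)/2, the numerator is 1/2 - e^(-12/5)/2 and the denominator is 1/2.
The result is P = 0.90928.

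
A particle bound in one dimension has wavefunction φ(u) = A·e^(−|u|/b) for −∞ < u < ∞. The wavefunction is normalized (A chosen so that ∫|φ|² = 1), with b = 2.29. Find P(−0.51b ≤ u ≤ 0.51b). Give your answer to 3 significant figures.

P = ∫_{−0.51b}^{0.51b} |φ(u)|² du.
The normalization integral ∫|φ|²du over the whole domain equals b·A², and A² cancels in the ratio.
Both integrals are even about u = 0, so only the u ≥ 0 halves are needed (the factors of 2 cancel). Let t = u/b; then A² and the length scale cancel, so P = ∫_{0}^{0.51} e^(-2·t) dt ÷ ∫_{0}^{∞} e^(-2·t) dt.
An antiderivative of e^(-2·t) is -e^(-2·t)/2; evaluating from 0 to 0.51 gives 1/2 - e^(-51/50)/2, while the full integral is 1/2.
The result is P = 0.6394.

P ≈ 0.639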